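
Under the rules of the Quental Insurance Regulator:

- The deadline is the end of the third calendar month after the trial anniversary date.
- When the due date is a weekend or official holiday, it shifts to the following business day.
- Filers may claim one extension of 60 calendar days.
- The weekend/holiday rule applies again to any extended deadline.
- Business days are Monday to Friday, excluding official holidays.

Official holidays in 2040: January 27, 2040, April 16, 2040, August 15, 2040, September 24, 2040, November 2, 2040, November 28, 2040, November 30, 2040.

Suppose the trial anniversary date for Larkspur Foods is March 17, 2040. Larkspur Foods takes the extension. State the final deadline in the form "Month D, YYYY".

3 months after March 17, 2040 is June 2040; that month ends on June 30, 2040.
June 30, 2040 is a Saturday; the next business day is July 2, 2040 (Monday).
The 60-calendar-day extension moves the deadline from July 2, 2040 to August 31, 2040.
August 31, 2040 is a Friday and not a listed holiday, so it stands.
So the filing is due August 31, 2040.

August 31, 2040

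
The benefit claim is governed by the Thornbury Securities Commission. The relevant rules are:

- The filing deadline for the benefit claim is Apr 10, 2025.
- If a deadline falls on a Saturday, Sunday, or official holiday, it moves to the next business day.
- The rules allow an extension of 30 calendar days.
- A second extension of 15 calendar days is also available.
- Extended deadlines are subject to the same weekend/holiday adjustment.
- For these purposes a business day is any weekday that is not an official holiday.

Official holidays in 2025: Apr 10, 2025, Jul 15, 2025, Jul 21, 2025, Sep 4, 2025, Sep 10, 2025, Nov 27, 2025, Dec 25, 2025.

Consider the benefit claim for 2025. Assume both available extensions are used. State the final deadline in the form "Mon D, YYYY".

The stated deadline is Apr 10, 2025.
Because Apr 10, 2025 is a listed holiday, the deadline becomes Apr 11, 2025 (Friday).
Applying the 30-calendar-day extension: Apr 11, 2025 + 30 days = May 11, 2025.
May 11, 2025 falls on a Sunday. Rolling to the next business day gives May 12, 2025, a Monday.
Add the 15 calendar-day extension to May 12, 2025: May 27, 2025.
May 27, 2025 (Tuesday) is already a business day.
The final due date is May 27, 2025.

May 27, 2025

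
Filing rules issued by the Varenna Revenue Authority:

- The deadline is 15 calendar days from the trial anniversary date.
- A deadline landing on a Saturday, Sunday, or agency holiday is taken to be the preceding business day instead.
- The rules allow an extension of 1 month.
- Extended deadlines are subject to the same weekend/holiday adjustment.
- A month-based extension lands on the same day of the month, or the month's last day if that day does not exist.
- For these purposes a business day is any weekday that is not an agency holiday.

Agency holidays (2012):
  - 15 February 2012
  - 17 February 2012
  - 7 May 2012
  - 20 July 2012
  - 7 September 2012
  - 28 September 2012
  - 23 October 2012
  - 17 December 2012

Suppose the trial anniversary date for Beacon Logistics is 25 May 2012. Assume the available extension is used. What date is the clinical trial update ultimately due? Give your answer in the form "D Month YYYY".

15 calendar days after 25 May 2012 is 9 June 2012.
Because 9 June 2012 is a Saturday, the deadline becomes 8 June 2012 (Friday).
The 1 month extension carries 8 June 2012 to 8 July 2012.
8 July 2012 is a Sunday, so it moves to the preceding business day, 6 July 2012 (Friday).
Final deadline: 6 July 2012.

6 July 2012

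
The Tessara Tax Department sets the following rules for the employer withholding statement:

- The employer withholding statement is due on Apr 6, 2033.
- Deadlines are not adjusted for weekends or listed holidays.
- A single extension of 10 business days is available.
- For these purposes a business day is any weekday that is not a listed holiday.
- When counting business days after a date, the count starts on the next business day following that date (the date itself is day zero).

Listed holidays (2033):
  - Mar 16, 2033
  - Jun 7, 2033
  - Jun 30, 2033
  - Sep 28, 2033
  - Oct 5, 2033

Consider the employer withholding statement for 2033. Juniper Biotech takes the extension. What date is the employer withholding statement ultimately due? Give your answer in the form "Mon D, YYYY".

Apr 20, 2033

The stated deadline is Apr 6, 2033.
No adjustment is made for weekends or holidays, so Apr 6, 2033 stands.
Counting 10 further business days from Apr 6, 2033 reaches Apr 20, 2033.
Apr 20, 2033 falls on a Wednesday. The rules make no weekend/holiday allowance, so it remains Apr 20, 2033.
Final deadline: Apr 20, 2033.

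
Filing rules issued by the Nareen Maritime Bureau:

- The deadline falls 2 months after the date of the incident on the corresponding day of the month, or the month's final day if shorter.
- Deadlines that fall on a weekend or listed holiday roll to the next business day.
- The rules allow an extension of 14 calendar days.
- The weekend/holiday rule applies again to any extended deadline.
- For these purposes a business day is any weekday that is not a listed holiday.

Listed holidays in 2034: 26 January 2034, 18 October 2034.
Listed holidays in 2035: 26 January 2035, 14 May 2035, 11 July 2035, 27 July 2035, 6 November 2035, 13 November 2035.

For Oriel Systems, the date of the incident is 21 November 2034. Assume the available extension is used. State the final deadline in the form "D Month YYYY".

2 months after 21 November 2034, on the same day of the month, is 21 January 2035.
21 January 2035 falls on a Sunday. Rolling to the next business day gives 22 January 2035, a Monday.
With the 14-day extension, 22 January 2035 becomes 5 February 2035.
5 February 2035 is a Monday and not a listed holiday, so it stands.
So the filing is due 5 February 2035.

5 February 2035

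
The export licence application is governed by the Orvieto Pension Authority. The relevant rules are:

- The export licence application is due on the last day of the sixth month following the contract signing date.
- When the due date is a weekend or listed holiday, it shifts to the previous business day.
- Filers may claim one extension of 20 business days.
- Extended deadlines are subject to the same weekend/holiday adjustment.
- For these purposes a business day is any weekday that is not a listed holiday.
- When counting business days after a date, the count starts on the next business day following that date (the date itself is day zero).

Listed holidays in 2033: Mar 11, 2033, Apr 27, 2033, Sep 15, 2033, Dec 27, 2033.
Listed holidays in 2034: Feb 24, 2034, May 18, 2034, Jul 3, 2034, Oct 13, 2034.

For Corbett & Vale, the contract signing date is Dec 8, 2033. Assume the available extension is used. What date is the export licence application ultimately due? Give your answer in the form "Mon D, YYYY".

Jul 31, 2034

The sixth month after Dec 8, 2033 is June 2034, whose last day is Jun 30, 2034.
Jun 30, 2034 (Friday) is already a business day.
Applying the 20-business-day extension: 20 business days after Jun 30, 2034 is Jul 31, 2034.
Since Jul 31, 2034 is a Monday and not a holiday, the date is unchanged.
Final deadline: Jul 31, 2034.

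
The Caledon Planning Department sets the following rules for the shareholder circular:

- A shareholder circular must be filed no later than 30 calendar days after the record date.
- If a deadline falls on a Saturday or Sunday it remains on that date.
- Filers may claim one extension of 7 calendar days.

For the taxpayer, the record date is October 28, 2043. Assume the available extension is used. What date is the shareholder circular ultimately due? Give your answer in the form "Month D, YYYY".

December 4, 2043

Adding 30 calendar days to October 28, 2043 gives November 27, 2043.
November 27, 2043 is a Friday; no weekend or holiday adjustment applies.
With the 7-day extension, November 27, 2043 becomes December 4, 2043.
No adjustment is made for weekends or holidays, so December 4, 2043 stands.
The final due date is December 4, 2043.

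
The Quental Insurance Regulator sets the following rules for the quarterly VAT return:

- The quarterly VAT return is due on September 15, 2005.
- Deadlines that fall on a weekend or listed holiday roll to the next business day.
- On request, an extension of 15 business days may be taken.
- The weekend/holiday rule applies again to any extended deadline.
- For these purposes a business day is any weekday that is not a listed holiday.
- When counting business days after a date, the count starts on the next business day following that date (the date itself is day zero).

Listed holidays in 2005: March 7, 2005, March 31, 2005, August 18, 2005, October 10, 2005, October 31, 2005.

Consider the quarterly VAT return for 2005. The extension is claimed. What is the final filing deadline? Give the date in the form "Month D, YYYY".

The statutory due date is September 15, 2005.
September 15, 2005 is a Thursday and not a listed holiday, so it stands.
Counting 15 further business days from September 15, 2005 reaches October 6, 2005.
October 6, 2005 (Thursday) is already a business day.
So the filing is due October 6, 2005.

October 6, 2005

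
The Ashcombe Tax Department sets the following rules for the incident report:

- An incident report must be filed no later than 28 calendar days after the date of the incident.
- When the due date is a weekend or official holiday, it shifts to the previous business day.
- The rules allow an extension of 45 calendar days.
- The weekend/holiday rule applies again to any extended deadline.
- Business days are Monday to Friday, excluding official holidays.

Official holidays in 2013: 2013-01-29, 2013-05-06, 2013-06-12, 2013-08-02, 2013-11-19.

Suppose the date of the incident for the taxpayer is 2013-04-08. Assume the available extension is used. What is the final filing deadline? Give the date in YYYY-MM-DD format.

28 calendar days after 2013-04-08 is 2013-05-06.
2013-05-06 is a listed holiday; the preceding business day is 2013-05-03 (Friday).
Applying the 45-calendar-day extension: 2013-05-03 + 45 days = 2013-06-17.
2013-06-17 (Monday) is already a business day.
Deadline: 2013-06-17.

2013-06-17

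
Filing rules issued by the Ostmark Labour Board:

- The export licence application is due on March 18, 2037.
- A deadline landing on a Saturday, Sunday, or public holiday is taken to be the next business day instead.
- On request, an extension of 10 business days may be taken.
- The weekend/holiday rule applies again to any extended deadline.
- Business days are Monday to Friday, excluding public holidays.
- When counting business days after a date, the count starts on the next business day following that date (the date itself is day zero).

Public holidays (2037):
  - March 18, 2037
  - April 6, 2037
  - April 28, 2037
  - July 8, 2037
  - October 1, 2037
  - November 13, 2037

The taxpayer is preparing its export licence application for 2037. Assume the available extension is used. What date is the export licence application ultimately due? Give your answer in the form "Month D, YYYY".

The statutory due date is March 18, 2037.
March 18, 2037 falls on a listed holiday. Rolling to the next business day gives March 19, 2037, a Thursday.
Counting 10 further business days from March 19, 2037 reaches April 2, 2037.
April 2, 2037 falls on a Thursday, which is a business day, so no adjustment is needed.
The final due date is April 2, 2037.

April 2, 2037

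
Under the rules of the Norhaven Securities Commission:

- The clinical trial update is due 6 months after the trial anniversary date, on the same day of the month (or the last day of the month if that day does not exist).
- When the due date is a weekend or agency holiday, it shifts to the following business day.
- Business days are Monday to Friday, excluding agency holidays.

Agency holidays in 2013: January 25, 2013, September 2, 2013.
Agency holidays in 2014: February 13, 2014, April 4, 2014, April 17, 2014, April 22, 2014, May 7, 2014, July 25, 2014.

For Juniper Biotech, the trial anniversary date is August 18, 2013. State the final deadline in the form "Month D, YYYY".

6 months from August 18, 2013 is February 18, 2014.
Since February 18, 2014 is a Tuesday and not a holiday, the date is unchanged.
Final deadline: February 18, 2014.

February 18, 2014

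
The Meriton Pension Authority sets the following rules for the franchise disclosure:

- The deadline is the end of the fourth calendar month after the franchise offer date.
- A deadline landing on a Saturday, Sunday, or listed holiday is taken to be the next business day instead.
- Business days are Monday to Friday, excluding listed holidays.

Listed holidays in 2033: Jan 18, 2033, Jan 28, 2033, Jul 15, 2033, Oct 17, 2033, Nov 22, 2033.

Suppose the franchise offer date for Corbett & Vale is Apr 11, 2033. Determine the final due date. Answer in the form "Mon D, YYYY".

4 months after Apr 11, 2033 is August 2033; that month ends on Aug 31, 2033.
Since Aug 31, 2033 is a Wednesday and not a holiday, the date is unchanged.
Deadline: Aug 31, 2033.

Aug 31, 2033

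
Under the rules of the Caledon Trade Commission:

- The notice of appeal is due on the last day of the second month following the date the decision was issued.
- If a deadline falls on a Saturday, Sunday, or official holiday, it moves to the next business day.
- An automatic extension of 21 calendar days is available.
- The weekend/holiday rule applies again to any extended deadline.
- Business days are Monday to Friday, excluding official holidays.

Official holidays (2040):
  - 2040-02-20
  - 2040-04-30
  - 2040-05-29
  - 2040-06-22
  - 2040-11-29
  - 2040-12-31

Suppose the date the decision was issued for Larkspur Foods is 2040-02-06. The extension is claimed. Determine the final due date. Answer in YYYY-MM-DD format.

2040-05-22

2 months after 2040-02-06 is April 2040; that month ends on 2040-04-30.
Because 2040-04-30 is a listed holiday, the deadline becomes 2040-05-01 (Tuesday).
Applying the 21-calendar-day extension: 2040-05-01 + 21 days = 2040-05-22.
2040-05-22 falls on a Tuesday, which is a business day, so no adjustment is needed.
Final deadline: 2040-05-22.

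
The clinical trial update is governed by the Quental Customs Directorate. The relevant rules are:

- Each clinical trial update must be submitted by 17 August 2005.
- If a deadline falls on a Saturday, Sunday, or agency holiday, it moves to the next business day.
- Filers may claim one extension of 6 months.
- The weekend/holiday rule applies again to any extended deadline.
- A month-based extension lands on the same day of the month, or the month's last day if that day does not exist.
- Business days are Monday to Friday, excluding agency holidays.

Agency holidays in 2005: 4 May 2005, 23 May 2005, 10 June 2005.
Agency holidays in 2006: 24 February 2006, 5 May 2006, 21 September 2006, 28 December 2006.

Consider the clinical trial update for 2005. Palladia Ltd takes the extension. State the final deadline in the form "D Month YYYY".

17 February 2006

The statutory due date is 17 August 2005.
17 August 2005 is a Wednesday and not a listed holiday, so it stands.
Applying the 6 months extension: 6 months after 17 August 2005 is 17 February 2006.
17 February 2006 (Friday) is already a business day.
Deadline: 17 February 2006.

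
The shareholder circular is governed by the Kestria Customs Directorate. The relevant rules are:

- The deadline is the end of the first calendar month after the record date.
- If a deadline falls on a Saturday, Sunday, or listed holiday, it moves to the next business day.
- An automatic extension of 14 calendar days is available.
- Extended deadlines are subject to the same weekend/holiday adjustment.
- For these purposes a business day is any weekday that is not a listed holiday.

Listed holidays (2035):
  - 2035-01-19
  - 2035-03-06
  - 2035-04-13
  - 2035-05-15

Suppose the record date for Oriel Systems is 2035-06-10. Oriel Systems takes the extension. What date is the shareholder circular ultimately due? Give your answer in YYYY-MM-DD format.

2035-08-14

The first month after 2035-06-10 is July 2035, whose last day is 2035-07-31.
Since 2035-07-31 is a Tuesday and not a holiday, the date is unchanged.
The 14-calendar-day extension moves the deadline from 2035-07-31 to 2035-08-14.
2035-08-14 falls on a Tuesday, which is a business day, so no adjustment is needed.
Final deadline: 2035-08-14.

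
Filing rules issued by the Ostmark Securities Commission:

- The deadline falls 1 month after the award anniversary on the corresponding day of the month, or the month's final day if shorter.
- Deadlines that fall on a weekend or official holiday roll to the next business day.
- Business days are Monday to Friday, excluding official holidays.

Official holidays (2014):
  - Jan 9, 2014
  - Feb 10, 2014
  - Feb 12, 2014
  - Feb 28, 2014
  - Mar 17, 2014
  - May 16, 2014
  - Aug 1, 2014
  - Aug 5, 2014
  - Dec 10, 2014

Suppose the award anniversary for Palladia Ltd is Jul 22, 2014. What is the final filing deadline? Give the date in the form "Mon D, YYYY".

Aug 22, 2014

1 month after Jul 22, 2014, on the same day of the month, is Aug 22, 2014.
Aug 22, 2014 falls on a Friday, which is a business day, so no adjustment is needed.
So the filing is due Aug 22, 2014.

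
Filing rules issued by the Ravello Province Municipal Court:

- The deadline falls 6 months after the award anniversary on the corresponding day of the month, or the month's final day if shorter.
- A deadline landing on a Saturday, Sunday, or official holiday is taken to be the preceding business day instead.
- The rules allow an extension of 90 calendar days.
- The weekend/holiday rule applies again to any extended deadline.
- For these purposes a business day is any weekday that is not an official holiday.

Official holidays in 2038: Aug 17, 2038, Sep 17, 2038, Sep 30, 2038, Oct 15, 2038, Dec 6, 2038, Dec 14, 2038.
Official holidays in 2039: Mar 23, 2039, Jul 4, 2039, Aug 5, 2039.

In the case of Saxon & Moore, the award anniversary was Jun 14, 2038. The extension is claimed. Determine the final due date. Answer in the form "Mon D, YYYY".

Mar 11, 2039

Moving 6 months forward from Jun 14, 2038 on the corresponding day gives Dec 14, 2038.
Dec 14, 2038 is a listed holiday, so it moves to the preceding business day, Dec 13, 2038 (Monday).
Applying the 90-calendar-day extension: Dec 13, 2038 + 90 days = Mar 13, 2039.
Because Mar 13, 2039 is a Sunday, the deadline becomes Mar 11, 2039 (Friday).
So the filing is due Mar 11, 2039.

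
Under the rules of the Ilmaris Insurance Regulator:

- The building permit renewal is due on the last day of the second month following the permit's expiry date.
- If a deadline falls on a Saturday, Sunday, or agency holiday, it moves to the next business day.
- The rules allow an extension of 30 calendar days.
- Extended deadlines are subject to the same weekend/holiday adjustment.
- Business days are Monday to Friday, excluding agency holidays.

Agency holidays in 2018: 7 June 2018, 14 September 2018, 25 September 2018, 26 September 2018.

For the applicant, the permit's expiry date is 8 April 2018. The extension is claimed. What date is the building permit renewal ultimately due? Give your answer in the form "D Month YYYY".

2 months after 8 April 2018 falls in June 2018; the last day of that month is 30 June 2018.
30 June 2018 falls on a Saturday. Rolling to the next business day gives 2 July 2018, a Monday.
Applying the 30-calendar-day extension: 2 July 2018 + 30 days = 1 August 2018.
1 August 2018 (Wednesday) is already a business day.
Deadline: 1 August 2018.

1 August 2018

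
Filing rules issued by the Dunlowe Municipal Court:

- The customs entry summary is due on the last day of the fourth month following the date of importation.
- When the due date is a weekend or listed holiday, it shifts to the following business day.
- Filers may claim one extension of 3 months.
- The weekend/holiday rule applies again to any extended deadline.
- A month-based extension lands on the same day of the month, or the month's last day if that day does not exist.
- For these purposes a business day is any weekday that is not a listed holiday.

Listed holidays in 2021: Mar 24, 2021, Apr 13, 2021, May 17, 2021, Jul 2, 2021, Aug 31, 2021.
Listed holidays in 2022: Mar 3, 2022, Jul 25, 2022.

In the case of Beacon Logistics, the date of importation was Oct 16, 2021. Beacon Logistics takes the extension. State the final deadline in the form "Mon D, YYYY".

The fourth month after Oct 16, 2021 is February 2022, whose last day is Feb 28, 2022.
Since Feb 28, 2022 is a Monday and not a holiday, the date is unchanged.
The 3 months extension carries Feb 28, 2022 to May 28, 2022.
May 28, 2022 is a Saturday, so it moves to the next business day, May 30, 2022 (Monday).
The final due date is May 30, 2022.

May 30, 2022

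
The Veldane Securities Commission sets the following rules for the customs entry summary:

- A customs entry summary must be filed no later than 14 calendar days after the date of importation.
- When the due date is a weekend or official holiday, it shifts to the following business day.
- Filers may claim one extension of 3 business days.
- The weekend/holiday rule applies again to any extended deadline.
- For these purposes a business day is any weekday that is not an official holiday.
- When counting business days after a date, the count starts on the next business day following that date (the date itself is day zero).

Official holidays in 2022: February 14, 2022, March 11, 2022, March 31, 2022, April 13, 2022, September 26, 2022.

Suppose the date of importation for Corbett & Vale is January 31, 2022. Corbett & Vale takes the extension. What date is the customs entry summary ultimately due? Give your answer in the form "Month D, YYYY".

From January 31, 2022, 14 calendar days later is February 14, 2022.
February 14, 2022 is a listed holiday, so it moves to the next business day, February 15, 2022 (Tuesday).
The 3-business-day extension runs from February 15, 2022 to February 18, 2022.
February 18, 2022 is a Friday and not a listed holiday, so it stands.
Final deadline: February 18, 2022.

February 18, 2022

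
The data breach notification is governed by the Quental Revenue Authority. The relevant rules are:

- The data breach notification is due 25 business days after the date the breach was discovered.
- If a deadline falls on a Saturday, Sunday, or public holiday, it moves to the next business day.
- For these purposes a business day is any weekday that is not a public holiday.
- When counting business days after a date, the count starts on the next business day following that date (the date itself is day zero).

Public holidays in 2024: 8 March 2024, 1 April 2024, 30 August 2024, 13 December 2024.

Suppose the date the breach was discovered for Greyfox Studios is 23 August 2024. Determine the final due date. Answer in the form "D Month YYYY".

30 September 2024

Counting 25 business days after 23 August 2024 (skipping weekends and listed holidays) reaches 30 September 2024.
Since 30 September 2024 is a Monday and not a holiday, the date is unchanged.
Deadline: 30 September 2024.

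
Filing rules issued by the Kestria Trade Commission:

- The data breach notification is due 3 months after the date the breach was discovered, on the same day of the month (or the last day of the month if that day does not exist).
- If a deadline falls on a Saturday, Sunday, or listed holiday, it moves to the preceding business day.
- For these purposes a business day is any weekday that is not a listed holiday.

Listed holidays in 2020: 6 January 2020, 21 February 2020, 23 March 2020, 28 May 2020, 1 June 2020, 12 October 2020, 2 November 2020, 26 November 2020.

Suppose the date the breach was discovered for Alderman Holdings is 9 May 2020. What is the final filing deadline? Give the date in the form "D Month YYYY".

7 August 2020

3 months from 9 May 2020 is 9 August 2020.
Because 9 August 2020 is a Sunday, the deadline becomes 7 August 2020 (Friday).
The final due date is 7 August 2020.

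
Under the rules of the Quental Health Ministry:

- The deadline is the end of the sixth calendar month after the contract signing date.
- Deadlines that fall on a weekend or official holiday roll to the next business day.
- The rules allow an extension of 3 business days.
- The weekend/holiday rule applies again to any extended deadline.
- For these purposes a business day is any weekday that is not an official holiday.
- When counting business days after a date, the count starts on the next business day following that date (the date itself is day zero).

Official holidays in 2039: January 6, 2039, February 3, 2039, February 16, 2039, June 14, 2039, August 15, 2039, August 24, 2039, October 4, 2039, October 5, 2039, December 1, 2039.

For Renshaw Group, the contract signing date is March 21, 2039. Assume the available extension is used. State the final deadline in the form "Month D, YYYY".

6 months after March 21, 2039 is September 2039; that month ends on September 30, 2039.
September 30, 2039 falls on a Friday, which is a business day, so no adjustment is needed.
Counting 3 further business days from September 30, 2039 reaches October 7, 2039.
October 7, 2039 falls on a Friday, which is a business day, so no adjustment is needed.
Final deadline: October 7, 2039.

October 7, 2039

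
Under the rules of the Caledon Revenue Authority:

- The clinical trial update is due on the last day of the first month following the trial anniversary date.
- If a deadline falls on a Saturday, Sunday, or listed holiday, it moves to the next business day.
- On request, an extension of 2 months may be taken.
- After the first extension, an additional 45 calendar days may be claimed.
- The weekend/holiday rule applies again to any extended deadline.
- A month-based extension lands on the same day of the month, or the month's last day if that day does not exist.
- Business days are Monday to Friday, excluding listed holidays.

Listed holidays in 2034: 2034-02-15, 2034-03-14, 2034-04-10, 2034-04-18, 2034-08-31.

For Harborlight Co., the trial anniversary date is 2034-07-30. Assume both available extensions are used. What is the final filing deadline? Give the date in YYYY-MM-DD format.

2034-12-18

1 month after 2034-07-30 is August 2034; that month ends on 2034-08-31.
2034-08-31 is a listed holiday, so it moves to the next business day, 2034-09-01 (Friday).
Applying the 2 months extension: 2 months after 2034-09-01 is 2034-11-01.
2034-11-01 is a Wednesday and not a listed holiday, so it stands.
The 45-calendar-day extension moves the deadline from 2034-11-01 to 2034-12-16.
2034-12-16 is a Saturday, so it moves to the next business day, 2034-12-18 (Monday).
Deadline: 2034-12-18.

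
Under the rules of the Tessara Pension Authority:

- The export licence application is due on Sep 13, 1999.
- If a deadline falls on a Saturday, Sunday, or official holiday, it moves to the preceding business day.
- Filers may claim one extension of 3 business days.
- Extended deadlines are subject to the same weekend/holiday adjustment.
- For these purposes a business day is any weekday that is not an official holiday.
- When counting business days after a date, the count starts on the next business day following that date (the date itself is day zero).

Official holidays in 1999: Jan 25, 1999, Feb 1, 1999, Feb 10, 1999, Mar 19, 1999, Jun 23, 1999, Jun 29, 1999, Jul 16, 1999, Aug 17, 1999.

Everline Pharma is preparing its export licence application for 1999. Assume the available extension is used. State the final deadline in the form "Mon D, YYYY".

Sep 16, 1999

The statutory due date is Sep 13, 1999.
Sep 13, 1999 is a Monday and not a listed holiday, so it stands.
Counting 3 further business days from Sep 13, 1999 reaches Sep 16, 1999.
Sep 16, 1999 (Thursday) is already a business day.
The final due date is Sep 16, 1999.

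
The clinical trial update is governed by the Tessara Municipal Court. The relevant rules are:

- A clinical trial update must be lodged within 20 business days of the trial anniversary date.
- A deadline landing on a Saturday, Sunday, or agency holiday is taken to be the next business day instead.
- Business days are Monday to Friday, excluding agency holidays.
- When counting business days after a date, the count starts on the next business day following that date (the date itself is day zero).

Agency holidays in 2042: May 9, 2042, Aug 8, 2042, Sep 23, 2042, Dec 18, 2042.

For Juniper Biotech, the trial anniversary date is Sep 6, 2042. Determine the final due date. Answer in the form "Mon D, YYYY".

20 business days after Sep 6, 2042, excluding weekends and holidays, is Oct 6, 2042.
Oct 6, 2042 is a Monday and not a listed holiday, so it stands.
Final deadline: Oct 6, 2042.

Oct 6, 2042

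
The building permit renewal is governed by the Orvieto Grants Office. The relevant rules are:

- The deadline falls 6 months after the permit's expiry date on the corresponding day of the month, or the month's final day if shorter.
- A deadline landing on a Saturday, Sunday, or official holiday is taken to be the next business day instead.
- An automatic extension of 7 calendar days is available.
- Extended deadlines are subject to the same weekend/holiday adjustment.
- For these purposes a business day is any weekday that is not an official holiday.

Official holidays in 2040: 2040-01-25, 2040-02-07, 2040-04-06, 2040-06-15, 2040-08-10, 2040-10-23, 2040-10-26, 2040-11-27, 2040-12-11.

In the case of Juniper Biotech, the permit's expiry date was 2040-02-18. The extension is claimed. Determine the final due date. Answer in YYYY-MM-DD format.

6 months from 2040-02-18 is 2040-08-18.
Because 2040-08-18 is a Saturday, the deadline becomes 2040-08-20 (Monday).
Add the 7 calendar-day extension to 2040-08-20: 2040-08-27.
Since 2040-08-27 is a Monday and not a holiday, the date is unchanged.
Deadline: 2040-08-27.

2040-08-27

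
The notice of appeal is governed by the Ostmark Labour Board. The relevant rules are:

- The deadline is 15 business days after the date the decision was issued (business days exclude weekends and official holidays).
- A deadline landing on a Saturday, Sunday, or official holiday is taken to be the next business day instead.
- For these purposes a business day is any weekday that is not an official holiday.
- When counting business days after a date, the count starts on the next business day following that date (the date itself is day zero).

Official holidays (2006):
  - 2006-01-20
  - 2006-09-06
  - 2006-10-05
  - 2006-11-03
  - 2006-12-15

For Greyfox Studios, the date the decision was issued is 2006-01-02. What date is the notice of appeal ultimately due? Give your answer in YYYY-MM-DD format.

2006-01-24

15 business days after 2006-01-02, excluding weekends and holidays, is 2006-01-24.
2006-01-24 is a Tuesday and not a listed holiday, so it stands.
The final due date is 2006-01-24.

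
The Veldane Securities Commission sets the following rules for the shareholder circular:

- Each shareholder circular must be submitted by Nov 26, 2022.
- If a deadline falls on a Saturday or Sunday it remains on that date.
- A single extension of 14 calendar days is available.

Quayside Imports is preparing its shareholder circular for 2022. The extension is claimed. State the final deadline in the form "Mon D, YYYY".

Start from the fixed due date, Nov 26, 2022.
Nov 26, 2022 is a Saturday; no weekend or holiday adjustment applies.
With the 14-day extension, Nov 26, 2022 becomes Dec 10, 2022.
No adjustment is made for weekends or holidays, so Dec 10, 2022 stands.
The final due date is Dec 10, 2022.

Dec 10, 2022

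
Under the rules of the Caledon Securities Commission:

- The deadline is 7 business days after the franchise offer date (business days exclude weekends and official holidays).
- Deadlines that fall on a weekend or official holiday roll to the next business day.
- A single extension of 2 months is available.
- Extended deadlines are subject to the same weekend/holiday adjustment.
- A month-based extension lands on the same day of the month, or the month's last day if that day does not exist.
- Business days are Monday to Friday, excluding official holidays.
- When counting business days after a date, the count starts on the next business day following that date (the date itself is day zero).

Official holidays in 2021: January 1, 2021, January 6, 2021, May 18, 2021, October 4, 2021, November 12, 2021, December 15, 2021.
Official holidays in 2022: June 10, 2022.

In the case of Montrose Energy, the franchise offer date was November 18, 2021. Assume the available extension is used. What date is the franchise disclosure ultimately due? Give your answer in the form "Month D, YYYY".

Starting the day after November 18, 2021 and counting 7 business days lands on November 29, 2021.
Since November 29, 2021 is a Monday and not a holiday, the date is unchanged.
Add 2 months to November 29, 2021: January 29, 2022.
January 29, 2022 falls on a Saturday. Rolling to the next business day gives January 31, 2022, a Monday.
So the filing is due January 31, 2022.

January 31, 2022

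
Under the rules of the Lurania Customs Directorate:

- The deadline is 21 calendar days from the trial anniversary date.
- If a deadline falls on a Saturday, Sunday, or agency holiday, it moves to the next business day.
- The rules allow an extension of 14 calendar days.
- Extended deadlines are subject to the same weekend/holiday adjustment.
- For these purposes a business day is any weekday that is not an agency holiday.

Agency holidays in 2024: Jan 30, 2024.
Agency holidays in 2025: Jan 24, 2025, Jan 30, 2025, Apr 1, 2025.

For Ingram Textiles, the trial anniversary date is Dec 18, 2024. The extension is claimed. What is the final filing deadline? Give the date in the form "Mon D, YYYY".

Jan 22, 2025

Adding 21 calendar days to Dec 18, 2024 gives Jan 8, 2025.
Jan 8, 2025 falls on a Wednesday, which is a business day, so no adjustment is needed.
The 14-calendar-day extension moves the deadline from Jan 8, 2025 to Jan 22, 2025.
Jan 22, 2025 (Wednesday) is already a business day.
Final deadline: Jan 22, 2025.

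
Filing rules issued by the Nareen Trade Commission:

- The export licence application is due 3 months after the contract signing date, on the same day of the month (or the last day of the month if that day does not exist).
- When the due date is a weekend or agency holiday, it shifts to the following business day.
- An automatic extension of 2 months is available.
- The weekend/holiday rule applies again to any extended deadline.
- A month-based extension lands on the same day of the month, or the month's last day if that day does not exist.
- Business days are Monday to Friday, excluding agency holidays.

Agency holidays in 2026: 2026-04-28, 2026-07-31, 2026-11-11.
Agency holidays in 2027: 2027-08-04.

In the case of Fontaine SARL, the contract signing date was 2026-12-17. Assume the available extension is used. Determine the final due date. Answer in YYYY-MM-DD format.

2027-05-17

Moving 3 months forward from 2026-12-17 on the corresponding day gives 2027-03-17.
2027-03-17 falls on a Wednesday, which is a business day, so no adjustment is needed.
The 2 months extension carries 2027-03-17 to 2027-05-17.
2027-05-17 is a Monday and not a listed holiday, so it stands.
The final due date is 2027-05-17.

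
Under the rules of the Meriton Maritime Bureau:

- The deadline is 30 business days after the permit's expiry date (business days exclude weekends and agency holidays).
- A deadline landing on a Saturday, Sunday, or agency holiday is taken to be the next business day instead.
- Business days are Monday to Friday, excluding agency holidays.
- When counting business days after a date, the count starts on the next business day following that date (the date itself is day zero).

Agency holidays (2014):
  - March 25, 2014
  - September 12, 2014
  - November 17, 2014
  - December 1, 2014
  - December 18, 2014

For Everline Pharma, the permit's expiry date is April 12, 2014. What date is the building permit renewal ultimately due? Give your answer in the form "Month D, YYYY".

Counting 30 business days after April 12, 2014 (skipping weekends and listed holidays) reaches May 23, 2014.
May 23, 2014 falls on a Friday, which is a business day, so no adjustment is needed.
So the filing is due May 23, 2014.

May 23, 2014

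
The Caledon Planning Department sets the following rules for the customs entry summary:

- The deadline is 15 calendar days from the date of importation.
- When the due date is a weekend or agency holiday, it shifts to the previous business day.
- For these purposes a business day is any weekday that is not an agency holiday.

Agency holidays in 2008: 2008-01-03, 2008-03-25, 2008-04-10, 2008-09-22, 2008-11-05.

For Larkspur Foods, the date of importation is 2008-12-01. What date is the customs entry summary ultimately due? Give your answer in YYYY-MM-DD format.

2008-12-16

15 calendar days after 2008-12-01 is 2008-12-16.
Since 2008-12-16 is a Tuesday and not a holiday, the date is unchanged.
Deadline: 2008-12-16.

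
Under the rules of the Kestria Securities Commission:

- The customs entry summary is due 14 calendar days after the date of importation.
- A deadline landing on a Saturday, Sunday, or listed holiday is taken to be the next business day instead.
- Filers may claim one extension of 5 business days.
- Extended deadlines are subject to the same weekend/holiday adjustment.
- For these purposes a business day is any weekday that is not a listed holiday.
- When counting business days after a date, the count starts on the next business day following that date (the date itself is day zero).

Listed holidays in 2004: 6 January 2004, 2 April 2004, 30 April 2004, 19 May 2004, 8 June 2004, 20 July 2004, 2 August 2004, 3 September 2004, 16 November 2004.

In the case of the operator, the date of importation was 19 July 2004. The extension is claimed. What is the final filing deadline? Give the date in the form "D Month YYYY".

From 19 July 2004, 14 calendar days later is 2 August 2004.
Because 2 August 2004 is a listed holiday, the deadline becomes 3 August 2004 (Tuesday).
Applying the 5-business-day extension: 5 business days after 3 August 2004 is 10 August 2004.
10 August 2004 (Tuesday) is already a business day.
Final deadline: 10 August 2004.

10 August 2004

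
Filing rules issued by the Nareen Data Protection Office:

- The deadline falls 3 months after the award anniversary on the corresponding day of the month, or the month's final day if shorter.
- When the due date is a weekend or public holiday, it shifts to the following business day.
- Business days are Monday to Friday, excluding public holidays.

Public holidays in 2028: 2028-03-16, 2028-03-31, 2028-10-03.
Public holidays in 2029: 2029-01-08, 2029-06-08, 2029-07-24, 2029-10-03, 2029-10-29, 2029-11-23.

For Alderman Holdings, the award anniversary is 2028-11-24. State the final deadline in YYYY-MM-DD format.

3 months from 2028-11-24 is 2029-02-24.
2029-02-24 is a Saturday, so it moves to the next business day, 2029-02-26 (Monday).
Final deadline: 2029-02-26.

2029-02-26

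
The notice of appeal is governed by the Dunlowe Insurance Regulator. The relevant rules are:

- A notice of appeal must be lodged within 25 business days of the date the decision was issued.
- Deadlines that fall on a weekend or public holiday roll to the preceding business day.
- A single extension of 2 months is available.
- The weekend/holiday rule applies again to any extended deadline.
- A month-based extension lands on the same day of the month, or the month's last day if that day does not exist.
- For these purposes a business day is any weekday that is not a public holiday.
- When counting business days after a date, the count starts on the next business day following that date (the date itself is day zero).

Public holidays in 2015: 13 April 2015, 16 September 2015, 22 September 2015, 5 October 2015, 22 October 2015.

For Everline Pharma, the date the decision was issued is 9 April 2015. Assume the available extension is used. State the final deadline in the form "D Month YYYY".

15 July 2015

Counting 25 business days after 9 April 2015 (skipping weekends and listed holidays) reaches 15 May 2015.
15 May 2015 is a Friday and not a listed holiday, so it stands.
The 2 months extension carries 15 May 2015 to 15 July 2015.
15 July 2015 (Wednesday) is already a business day.
Final deadline: 15 July 2015.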